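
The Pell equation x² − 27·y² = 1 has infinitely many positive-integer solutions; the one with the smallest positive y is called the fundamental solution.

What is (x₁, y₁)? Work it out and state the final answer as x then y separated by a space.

26 5

[5; 5,10] for √27; ℓ=2 ⇒ convergent index 1
k=0  a_k=5  p_k/q_k = 5/1
k=1  a_k=5  p_k/q_k = 26/5
→ (26, 5).  Check: 26²=676, 27·5²=675, difference 1.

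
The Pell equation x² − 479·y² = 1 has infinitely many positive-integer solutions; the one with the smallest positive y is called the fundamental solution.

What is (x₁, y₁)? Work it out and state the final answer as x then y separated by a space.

2989440 136591

d=479: √d = [21; 1,7,1,3,2,21,2,3,1,7,1,42] (ℓ=12, even), read p_11/q_11
i=0: a=21 ⇒ p=21, q=1
i=1: a=1 ⇒ p=22, q=1
…
i=3: a=1 ⇒ p=197, q=9
i=4: a=3 ⇒ p=766, q=35
…
i=7: a=2 ⇒ p=75879, q=3467
…
i=10: a=7 ⇒ p=2648849, q=121029
i=11: a=1 ⇒ p=2989440, q=136591
(x₁, y₁) = (2989440, 136591);  2989440² − 479·136591² = 1 ✓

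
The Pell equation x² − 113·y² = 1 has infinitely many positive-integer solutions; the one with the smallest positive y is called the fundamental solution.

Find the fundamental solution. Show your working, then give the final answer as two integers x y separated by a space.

1204353 113296

d=113: √d = [10; 1,1,1,2,2,1,1,1,20] (ℓ=9, odd), read p_17/q_17
i=0: a=10 ⇒ p=10, q=1
i=1: a=1 ⇒ p=11, q=1
i=2: a=1 ⇒ p=21, q=2
…
i=4: a=2 ⇒ p=85, q=8
…
i=6: a=1 ⇒ p=287, q=27
i=7: a=1 ⇒ p=489, q=46
…
i=9: a=20 ⇒ p=16009, q=1506
i=10: a=1 ⇒ p=16785, q=1579
…
i=13: a=2 ⇒ p=131952, q=12413
i=14: a=2 ⇒ p=313483, q=29490
i=15: a=1 ⇒ p=445435, q=41903
i=16: a=1 ⇒ p=758918, q=71393
i=17: a=1 ⇒ p=1204353, q=113296
fundamental: x₁=1204353, y₁=113296  (since 1450466148609 − 113·12835983616 = 1)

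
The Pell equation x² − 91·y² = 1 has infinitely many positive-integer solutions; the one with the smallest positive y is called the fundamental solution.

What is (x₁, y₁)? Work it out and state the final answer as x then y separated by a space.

1574 165

√91 = [9; 1,1,5,1,5,1,1,18, …], period ℓ=8 (even) → k=7
k=0  a_k=9  p_k/q_k = 9/1
…
k=2  a_k=1  p_k/q_k = 19/2
…
k=4  a_k=1  p_k/q_k = 124/13
k=5  a_k=5  p_k/q_k = 725/76
k=6  a_k=1  p_k/q_k = 849/89
k=7  a_k=1  p_k/q_k = 1574/165
→ (1574, 165).  Check: 1574²=2477476, 91·165²=2477475, difference 1.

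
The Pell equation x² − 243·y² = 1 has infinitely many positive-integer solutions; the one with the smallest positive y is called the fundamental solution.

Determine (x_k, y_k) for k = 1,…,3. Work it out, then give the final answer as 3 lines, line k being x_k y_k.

70226 4505
9863382151 632736260
1385331749802026 88869073185015

√243 → a₀=15, period (1,1,2,3,15,3,2,1,1,30); ℓ=10 even so k=9
a_0=15:  p_0=15·1+0=15,  q_0=15·0+1=1
…
a_8=1:  p_8=1·28901+12424=41325,  q_8=1·1854+797=2651
a_9=1:  p_9=1·41325+28901=70226,  q_9=1·2651+1854=4505
→ (70226, 4505).  Check: 70226²=4931691076, 243·4505²=4931691075, difference 1.
(x_2, y_2) = (70226·70226 + 243·4505·4505, 70226·4505 + 4505·70226) = (9863382151, 632736260)
(x_3, y_3) = (70226·9863382151 + 243·4505·632736260, 70226·632736260 + 4505·9863382151) = (1385331749802026, 88869073185015)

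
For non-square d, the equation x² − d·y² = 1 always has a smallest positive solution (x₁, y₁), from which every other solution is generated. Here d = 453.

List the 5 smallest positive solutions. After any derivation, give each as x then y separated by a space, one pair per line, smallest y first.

[21; 3,1,1,10,14,10,1,1,3,42] for √453; ℓ=10 ⇒ convergent index 9
k=0  a_k=21  p_k/q_k = 21/1
k=1  a_k=3  p_k/q_k = 64/3
…
k=6  a_k=10  p_k/q_k = 223565/10504
…
k=8  a_k=1  p_k/q_k = 469329/22051
k=9  a_k=3  p_k/q_k = 1653751/77700
→ (1653751, 77700).  Check: 1653751²=2734892370001, 453·77700²=2734892370000, difference 1.
(x_2, y_2) = (1653751·1653751 + 453·77700·77700, 1653751·77700 + 77700·1653751) = (5469784740001, 256992905400)
(x_3, y_3) = (1653751·5469784740001 + 453·77700·256992905400, 1653751·256992905400 + 77700·5469784740001) = (18091323967121133751, 850004548596233100)
(x_4, y_4) = (1653751·18091323967121133751 + 453·77700·850004548596233100, 1653751·850004548596233100 + 77700·18091323967121133751) = (59837090203895614338960001, 2811391744490881177810800)
(x_5, y_5) = (1653751·59837090203895614338960001 + 453·77700·2811391744490881177810800, 1653751·2811391744490881177810800 + 77700·59837090203895614338960001) = (197911295523547060893371760093751, 9298683817686228472822980388500)

1653751 77700
5469784740001 256992905400
18091323967121133751 850004548596233100
59837090203895614338960001 2811391744490881177810800
197911295523547060893371760093751 9298683817686228472822980388500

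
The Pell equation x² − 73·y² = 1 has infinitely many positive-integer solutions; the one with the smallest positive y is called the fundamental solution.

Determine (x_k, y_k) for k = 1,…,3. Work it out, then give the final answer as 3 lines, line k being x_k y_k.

2281249 267000
10408194000001 1218186966000
47487364308614281249 5557975596000801000

√73 = [8; 1,1,5,5,1,1,16, …], period ℓ=7 (odd) → k=13
step 0: (8, 1)  from 8·(1,0) + (0,1)
…
step 2: (17, 2)  from 1·(9,1) + (8,1)
…
step 5: (581, 68)  from 1·(487,57) + (94,11)
…
step 9: (36406, 4261)  from 1·(18737,2193) + (17669,2068)
step 10: (200767, 23498)  from 5·(36406,4261) + (18737,2193)
…
step 12: (1241008, 145249)  from 1·(1040241,121751) + (200767,23498)
step 13: (2281249, 267000)  from 1·(1241008,145249) + (1040241,121751)
→ (2281249, 267000).  Check: 2281249²=5204097000001, 73·267000²=5204097000000, difference 1.
(x_2, y_2) = (2281249·2281249 + 73·267000·267000, 2281249·267000 + 267000·2281249) = (10408194000001, 1218186966000)
(x_3, y_3) = (2281249·10408194000001 + 73·267000·1218186966000, 2281249·1218186966000 + 267000·10408194000001) = (47487364308614281249, 5557975596000801000)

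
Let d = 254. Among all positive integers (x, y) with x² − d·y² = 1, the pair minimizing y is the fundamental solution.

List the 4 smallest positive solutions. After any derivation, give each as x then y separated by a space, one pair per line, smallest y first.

255 16
130049 8160
66324735 4161584
33825484801 2122399680

d=254: √d = [15; 1,14,1,30] (ℓ=4, even), read p_3/q_3
k=0  a_k=15  p_k/q_k = 15/1
k=1  a_k=1  p_k/q_k = 16/1
k=2  a_k=14  p_k/q_k = 239/15
k=3  a_k=1  p_k/q_k = 255/16
→ (255, 16).  Check: 255²=65025, 254·16²=65024, difference 1.
(x_2, y_2) = (255·255 + 254·16·16, 255·16 + 16·255) = (130049, 8160)
(x_3, y_3) = (255·130049 + 254·16·8160, 255·8160 + 16·130049) = (66324735, 4161584)
(x_4, y_4) = (255·66324735 + 254·16·4161584, 255·4161584 + 16·66324735) = (33825484801, 2122399680)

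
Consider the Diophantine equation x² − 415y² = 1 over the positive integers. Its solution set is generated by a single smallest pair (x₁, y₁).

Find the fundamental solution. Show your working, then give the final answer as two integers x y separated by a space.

18412804 903849

√415 = [20; 2,1,2,4,6,…,1,2,40, …], period ℓ=16 (even) → k=15
i=0: a=20 ⇒ p=20, q=1
…
i=2: a=1 ⇒ p=61, q=3
i=3: a=2 ⇒ p=163, q=8
i=4: a=4 ⇒ p=713, q=35
…
i=6: a=1 ⇒ p=5154, q=253
i=7: a=1 ⇒ p=9595, q=471
…
i=9: a=1 ⇒ p=43534, q=2137
i=10: a=1 ⇒ p=77473, q=3803
i=11: a=6 ⇒ p=508372, q=24955
i=12: a=4 ⇒ p=2110961, q=103623
i=13: a=2 ⇒ p=4730294, q=232201
i=14: a=1 ⇒ p=6841255, q=335824
i=15: a=2 ⇒ p=18412804, q=903849
fundamental: x₁=18412804, y₁=903849  (since 339031351142416 − 415·816943014801 = 1)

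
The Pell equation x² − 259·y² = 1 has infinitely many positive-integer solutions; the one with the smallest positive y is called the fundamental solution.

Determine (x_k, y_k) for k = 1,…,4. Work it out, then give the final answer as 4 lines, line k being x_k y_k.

847225 52644
1435580401249 89202625800
2432519210895520825 151149389286757356
4121782176900479681520001 256115082676856799248400

[16; 10,1,2,3,4,3,2,1,10,32] for √259; ℓ=10 ⇒ convergent index 9
i=0: a=16 ⇒ p=16, q=1
…
i=3: a=2 ⇒ p=515, q=32
i=4: a=3 ⇒ p=1722, q=107
…
i=8: a=1 ⇒ p=79196, q=4921
i=9: a=10 ⇒ p=847225, q=52644
→ (847225, 52644).  Check: 847225²=717790200625, 259·52644²=717790200624, difference 1.
(847225+52644√259)^2 = 1435580401249 + 89202625800√259
(847225+52644√259)^3 = 2432519210895520825 + 151149389286757356√259
(847225+52644√259)^4 = 4121782176900479681520001 + 256115082676856799248400√259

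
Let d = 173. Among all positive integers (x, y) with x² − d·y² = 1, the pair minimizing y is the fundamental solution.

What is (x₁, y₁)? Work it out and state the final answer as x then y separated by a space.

√173 = [13; 6,1,1,6,26, …], period ℓ=5 (odd) → k=9
step 0: (13, 1)  from 13·(1,0) + (0,1)
step 1: (79, 6)  from 6·(13,1) + (1,0)
step 2: (92, 7)  from 1·(79,6) + (13,1)
step 3: (171, 13)  from 1·(92,7) + (79,6)
…
step 5: (29239, 2223)  from 26·(1118,85) + (171,13)
…
step 8: (382343, 29069)  from 1·(205791,15646) + (176552,13423)
step 9: (2499849, 190060)  from 6·(382343,29069) + (205791,15646)
→ (2499849, 190060).  Check: 2499849²=6249245022801, 173·190060²=6249245022800, difference 1.

2499849 190060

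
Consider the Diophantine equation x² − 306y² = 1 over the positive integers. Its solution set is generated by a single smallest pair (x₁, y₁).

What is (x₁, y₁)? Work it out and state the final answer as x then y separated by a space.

√306 = [17; 2,34, …], period ℓ=2 (even) → k=1
i=0: a=17 ⇒ p=17, q=1
i=1: a=2 ⇒ p=35, q=2
→ (35, 2).  Check: 35²=1225, 306·2²=1224, difference 1.

35 2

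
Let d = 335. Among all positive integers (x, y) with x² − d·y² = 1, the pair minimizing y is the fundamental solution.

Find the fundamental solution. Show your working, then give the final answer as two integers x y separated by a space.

√335 → a₀=18, period (3,3,3,36); ℓ=4 even so k=3
i=0: a=18 ⇒ p=18, q=1
i=1: a=3 ⇒ p=55, q=3
i=2: a=3 ⇒ p=183, q=10
i=3: a=3 ⇒ p=604, q=33
fundamental: x₁=604, y₁=33  (since 364816 − 335·1089 = 1)

604 33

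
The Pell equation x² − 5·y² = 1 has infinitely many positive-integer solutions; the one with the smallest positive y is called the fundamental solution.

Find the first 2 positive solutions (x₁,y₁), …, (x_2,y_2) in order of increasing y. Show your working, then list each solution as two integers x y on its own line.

9 4
161 72

√5 → a₀=2, period (4); ℓ=1 odd so k=1
step 0: (2, 1)  from 2·(1,0) + (0,1)
step 1: (9, 4)  from 4·(2,1) + (1,0)
fundamental: x₁=9, y₁=4  (since 81 − 5·16 = 1)
(x_2, y_2) = (9·9 + 5·4·4, 9·4 + 4·9) = (161, 72)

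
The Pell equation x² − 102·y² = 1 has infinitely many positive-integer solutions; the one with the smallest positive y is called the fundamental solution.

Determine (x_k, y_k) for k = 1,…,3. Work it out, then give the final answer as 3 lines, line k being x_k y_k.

√102 = [10; 10,20, …], period ℓ=2 (even) → k=1
k=0  a_k=10  p_k/q_k = 10/1
k=1  a_k=10  p_k/q_k = 101/10
fundamental: x₁=101, y₁=10  (since 10201 − 102·100 = 1)
(101+10√102)^2 = 20401 + 2020√102
(101+10√102)^3 = 4120901 + 408030√102

101 10
20401 2020
4120901 408030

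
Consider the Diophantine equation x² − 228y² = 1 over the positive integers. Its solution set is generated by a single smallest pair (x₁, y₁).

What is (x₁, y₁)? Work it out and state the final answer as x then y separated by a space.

151 10

[15; 10,30] for √228; ℓ=2 ⇒ convergent index 1
step 0: (15, 1)  from 15·(1,0) + (0,1)
step 1: (151, 10)  from 10·(15,1) + (1,0)
(x₁, y₁) = (151, 10);  151² − 228·10² = 1 ✓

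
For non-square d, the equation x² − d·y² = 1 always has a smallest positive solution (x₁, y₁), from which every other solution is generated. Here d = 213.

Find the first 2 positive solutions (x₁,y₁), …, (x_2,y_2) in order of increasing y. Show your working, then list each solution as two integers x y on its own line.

√213 → a₀=14, period (1,1,2,6,1,8,1,6,2,1,1,28); ℓ=12 even so k=11
i=0: a=14 ⇒ p=14, q=1
i=1: a=1 ⇒ p=15, q=1
i=2: a=1 ⇒ p=29, q=2
…
i=5: a=1 ⇒ p=540, q=37
…
i=7: a=1 ⇒ p=5327, q=365
…
i=9: a=2 ⇒ p=78825, q=5401
i=10: a=1 ⇒ p=115574, q=7919
i=11: a=1 ⇒ p=194399, q=13320
fundamental: x₁=194399, y₁=13320  (since 37790971201 − 213·177422400 = 1)
n=2: (194399,13320)∘(194399,13320) = (194399·194399+213·13320·13320, 194399·13320+13320·194399) = (75581942401,5178789360)

194399 13320
75581942401 5178789360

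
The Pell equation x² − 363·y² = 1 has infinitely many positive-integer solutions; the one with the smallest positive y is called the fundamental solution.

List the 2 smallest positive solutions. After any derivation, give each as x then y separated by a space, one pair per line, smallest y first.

362 19
262087 13756

d=363: √d = [19; 19,38] (ℓ=2, even), read p_1/q_1
a_0=19:  p_0=19·1+0=19,  q_0=19·0+1=1
a_1=19:  p_1=19·19+1=362,  q_1=19·1+0=19
→ (362, 19).  Check: 362²=131044, 363·19²=131043, difference 1.
(x_2, y_2) = (362·362 + 363·19·19, 362·19 + 19·362) = (262087, 13756)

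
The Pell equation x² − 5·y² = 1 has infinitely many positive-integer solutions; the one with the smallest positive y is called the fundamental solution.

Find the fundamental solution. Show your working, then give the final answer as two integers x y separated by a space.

9 4

√5 = [2; 4, …], period ℓ=1 (odd) → k=1
k=0  a_k=2  p_k/q_k = 2/1
k=1  a_k=4  p_k/q_k = 9/4
→ (9, 4).  Check: 9²=81, 5·4²=80, difference 1.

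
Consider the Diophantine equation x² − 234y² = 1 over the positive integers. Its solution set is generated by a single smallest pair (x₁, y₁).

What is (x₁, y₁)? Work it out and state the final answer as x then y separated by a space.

√234 = [15; 3,2,1,2,1,2,3,30, …], period ℓ=8 (even) → k=7
i=0: a=15 ⇒ p=15, q=1
…
i=2: a=2 ⇒ p=107, q=7
i=3: a=1 ⇒ p=153, q=10
…
i=6: a=2 ⇒ p=1545, q=101
i=7: a=3 ⇒ p=5201, q=340
fundamental: x₁=5201, y₁=340  (since 27050401 − 234·115600 = 1)

5201 340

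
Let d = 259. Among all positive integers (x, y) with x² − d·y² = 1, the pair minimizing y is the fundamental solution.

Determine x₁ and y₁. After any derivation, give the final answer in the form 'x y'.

√259 → a₀=16, period (10,1,2,3,4,3,2,1,10,32); ℓ=10 even so k=9
a_0=16:  p_0=16·1+0=16,  q_0=16·0+1=1
…
a_6=3:  p_6=3·7403+1722=23931,  q_6=3·460+107=1487
a_7=2:  p_7=2·23931+7403=55265,  q_7=2·1487+460=3434
a_8=1:  p_8=1·55265+23931=79196,  q_8=1·3434+1487=4921
a_9=10:  p_9=10·79196+55265=847225,  q_9=10·4921+3434=52644
→ (847225, 52644).  Check: 847225²=717790200625, 259·52644²=717790200624, difference 1.

847225 52644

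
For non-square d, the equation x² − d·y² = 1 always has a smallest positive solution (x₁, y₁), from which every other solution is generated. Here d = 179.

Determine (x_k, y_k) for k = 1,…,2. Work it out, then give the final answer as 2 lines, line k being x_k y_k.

4190210 313191
35115719688199 2624672120220

√179 = [13; 2,1,1,1,3,…,1,2,26, …], period ℓ=14 (even) → k=13
i=0: a=13 ⇒ p=13, q=1
i=1: a=2 ⇒ p=27, q=2
i=2: a=1 ⇒ p=40, q=3
i=3: a=1 ⇒ p=67, q=5
…
i=5: a=3 ⇒ p=388, q=29
i=6: a=5 ⇒ p=2047, q=153
…
i=8: a=5 ⇒ p=137042, q=10243
i=9: a=3 ⇒ p=438125, q=32747
i=10: a=1 ⇒ p=575167, q=42990
…
i=12: a=1 ⇒ p=1588459, q=118727
i=13: a=2 ⇒ p=4190210, q=313191
→ (4190210, 313191).  Check: 4190210²=17557859844100, 179·313191²=17557859844099, difference 1.
n=2: (4190210,313191)∘(4190210,313191) = (4190210·4190210+179·313191·313191, 4190210·313191+313191·4190210) = (35115719688199,2624672120220)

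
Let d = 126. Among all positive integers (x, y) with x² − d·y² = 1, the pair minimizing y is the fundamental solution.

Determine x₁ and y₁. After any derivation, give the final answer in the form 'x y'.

449 40

√126 → a₀=11, period (4,2,4,22); ℓ=4 even so k=3
a_0=11:  p_0=11·1+0=11,  q_0=11·0+1=1
…
a_2=2:  p_2=2·45+11=101,  q_2=2·4+1=9
a_3=4:  p_3=4·101+45=449,  q_3=4·9+4=40
→ (449, 40).  Check: 449²=201601, 126·40²=201600, difference 1.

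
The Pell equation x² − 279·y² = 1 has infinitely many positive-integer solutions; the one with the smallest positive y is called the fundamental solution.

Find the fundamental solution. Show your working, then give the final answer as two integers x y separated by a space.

1520 91

√279 = [16; 1,2,2,1,2,2,1,32, …], period ℓ=8 (even) → k=7
a_0=16:  p_0=16·1+0=16,  q_0=16·0+1=1
…
a_2=2:  p_2=2·17+16=50,  q_2=2·1+1=3
a_3=2:  p_3=2·50+17=117,  q_3=2·3+1=7
…
a_6=2:  p_6=2·451+167=1069,  q_6=2·27+10=64
a_7=1:  p_7=1·1069+451=1520,  q_7=1·64+27=91
→ (1520, 91).  Check: 1520²=2310400, 279·91²=2310399, difference 1.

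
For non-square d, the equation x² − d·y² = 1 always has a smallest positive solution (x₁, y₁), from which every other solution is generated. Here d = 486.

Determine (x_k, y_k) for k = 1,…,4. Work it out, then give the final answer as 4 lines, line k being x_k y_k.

485 22
470449 21340
456335045 20699778
442644523201 20078763320

d=486: √d = [22; 22,44] (ℓ=2, even), read p_1/q_1
i=0: a=22 ⇒ p=22, q=1
i=1: a=22 ⇒ p=485, q=22
(x₁, y₁) = (485, 22);  485² − 486·22² = 1 ✓
(x_2, y_2) = (485·485 + 486·22·22, 485·22 + 22·485) = (470449, 21340)
(x_3, y_3) = (485·470449 + 486·22·21340, 485·21340 + 22·470449) = (456335045, 20699778)
(x_4, y_4) = (485·456335045 + 486·22·20699778, 485·20699778 + 22·456335045) = (442644523201, 20078763320)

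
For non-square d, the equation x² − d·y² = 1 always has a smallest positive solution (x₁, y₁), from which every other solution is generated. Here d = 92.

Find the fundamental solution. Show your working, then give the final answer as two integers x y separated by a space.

√92 = [9; 1,1,2,4,2,1,1,18, …], period ℓ=8 (even) → k=7
i=0: a=9 ⇒ p=9, q=1
…
i=2: a=1 ⇒ p=19, q=2
i=3: a=2 ⇒ p=48, q=5
i=4: a=4 ⇒ p=211, q=22
…
i=6: a=1 ⇒ p=681, q=71
i=7: a=1 ⇒ p=1151, q=120
fundamental: x₁=1151, y₁=120  (since 1324801 − 92·14400 = 1)

1151 120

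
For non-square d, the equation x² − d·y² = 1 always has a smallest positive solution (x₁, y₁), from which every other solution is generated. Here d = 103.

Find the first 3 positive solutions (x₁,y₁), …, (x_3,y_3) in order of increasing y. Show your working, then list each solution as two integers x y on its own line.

227528 22419
103537981567 10201900464
47115579739725224 4642436017523565

d=103: √d = [10; 6,1,2,1,1,9,1,1,2,1,6,20] (ℓ=12, even), read p_11/q_11
k=0  a_k=10  p_k/q_k = 10/1
k=1  a_k=6  p_k/q_k = 61/6
…
k=3  a_k=2  p_k/q_k = 203/20
…
k=7  a_k=1  p_k/q_k = 5044/497
…
k=10  a_k=1  p_k/q_k = 33877/3338
k=11  a_k=6  p_k/q_k = 227528/22419
fundamental: x₁=227528, y₁=22419  (since 51768990784 − 103·502611561 = 1)
n=2: (227528,22419)∘(227528,22419) = (227528·227528+103·22419·22419, 227528·22419+22419·227528) = (103537981567,10201900464)
n=3: (103537981567,10201900464)∘(227528,22419) = (227528·103537981567+103·22419·10201900464, 227528·10201900464+22419·103537981567) = (47115579739725224,4642436017523565)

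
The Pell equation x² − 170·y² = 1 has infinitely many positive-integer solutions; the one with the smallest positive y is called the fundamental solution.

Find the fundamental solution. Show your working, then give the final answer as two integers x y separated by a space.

d=170: √d = [13; 26] (ℓ=1, odd), read p_1/q_1
i=0: a=13 ⇒ p=13, q=1
i=1: a=26 ⇒ p=339, q=26
fundamental: x₁=339, y₁=26  (since 114921 − 170·676 = 1)

339 26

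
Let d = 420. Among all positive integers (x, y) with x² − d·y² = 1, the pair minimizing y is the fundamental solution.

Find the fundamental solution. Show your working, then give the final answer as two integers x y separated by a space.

√420 → a₀=20, period (2,40); ℓ=2 even so k=1
i=0: a=20 ⇒ p=20, q=1
i=1: a=2 ⇒ p=41, q=2
→ (41, 2).  Check: 41²=1681, 420·2²=1680, difference 1.

41 2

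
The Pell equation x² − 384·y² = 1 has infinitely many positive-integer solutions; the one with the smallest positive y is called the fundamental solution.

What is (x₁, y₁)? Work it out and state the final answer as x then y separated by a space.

4801 245

[19; 1,1,2,9,2,1,1,38] for √384; ℓ=8 ⇒ convergent index 7
k=0  a_k=19  p_k/q_k = 19/1
k=1  a_k=1  p_k/q_k = 20/1
k=2  a_k=1  p_k/q_k = 39/2
k=3  a_k=2  p_k/q_k = 98/5
k=4  a_k=9  p_k/q_k = 921/47
k=5  a_k=2  p_k/q_k = 1940/99
k=6  a_k=1  p_k/q_k = 2861/146
k=7  a_k=1  p_k/q_k = 4801/245
→ (4801, 245).  Check: 4801²=23049601, 384·245²=23049600, difference 1.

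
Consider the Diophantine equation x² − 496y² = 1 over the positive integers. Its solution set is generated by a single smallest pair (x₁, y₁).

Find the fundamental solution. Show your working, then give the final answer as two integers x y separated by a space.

4620799 207480

d=496: √d = [22; 3,1,2,4,1,…,1,3,44] (ℓ=16, even), read p_15/q_15
i=0: a=22 ⇒ p=22, q=1
i=1: a=3 ⇒ p=67, q=3
…
i=3: a=2 ⇒ p=245, q=11
…
i=5: a=1 ⇒ p=1314, q=59
…
i=8: a=2 ⇒ p=14543, q=653
i=9: a=2 ⇒ p=35166, q=1579
i=10: a=1 ⇒ p=49709, q=2232
…
i=13: a=2 ⇒ p=863293, q=38763
i=14: a=1 ⇒ p=1252502, q=56239
i=15: a=3 ⇒ p=4620799, q=207480
(x₁, y₁) = (4620799, 207480);  4620799² − 496·207480² = 1 ✓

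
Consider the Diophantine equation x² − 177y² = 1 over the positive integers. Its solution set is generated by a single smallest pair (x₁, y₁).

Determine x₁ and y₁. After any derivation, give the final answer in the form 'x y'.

d=177: √d = [13; 3,3,2,8,2,3,3,26] (ℓ=8, even), read p_7/q_7
k=0  a_k=13  p_k/q_k = 13/1
k=1  a_k=3  p_k/q_k = 40/3
…
k=6  a_k=3  p_k/q_k = 18985/1427
k=7  a_k=3  p_k/q_k = 62423/4692
fundamental: x₁=62423, y₁=4692  (since 3896630929 − 177·22014864 = 1)

62423 4692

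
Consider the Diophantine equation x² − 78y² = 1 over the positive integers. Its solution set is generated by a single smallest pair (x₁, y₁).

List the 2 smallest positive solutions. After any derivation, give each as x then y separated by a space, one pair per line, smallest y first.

√78 = [8; 1,4,1,16, …], period ℓ=4 (even) → k=3
a_0=8:  p_0=8·1+0=8,  q_0=8·0+1=1
a_1=1:  p_1=1·8+1=9,  q_1=1·1+0=1
a_2=4:  p_2=4·9+8=44,  q_2=4·1+1=5
a_3=1:  p_3=1·44+9=53,  q_3=1·5+1=6
→ (53, 6).  Check: 53²=2809, 78·6²=2808, difference 1.
k=2:  x_2 = 53·53+78·6·6 = 5617,  y_2 = 53·6+6·53 = 636

53 6
5617 636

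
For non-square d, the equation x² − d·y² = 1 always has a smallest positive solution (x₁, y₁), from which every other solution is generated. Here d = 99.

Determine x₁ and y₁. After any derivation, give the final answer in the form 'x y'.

[9; 1,18] for √99; ℓ=2 ⇒ convergent index 1
step 0: (9, 1)  from 9·(1,0) + (0,1)
step 1: (10, 1)  from 1·(9,1) + (1,0)
→ (10, 1).  Check: 10²=100, 99·1²=99, difference 1.

10 1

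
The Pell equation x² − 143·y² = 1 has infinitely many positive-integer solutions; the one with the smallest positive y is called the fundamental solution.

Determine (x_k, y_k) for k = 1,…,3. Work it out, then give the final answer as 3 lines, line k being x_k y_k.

12 1
287 24
6876 575

√143 = [11; 1,22, …], period ℓ=2 (even) → k=1
k=0  a_k=11  p_k/q_k = 11/1
k=1  a_k=1  p_k/q_k = 12/1
fundamental: x₁=12, y₁=1  (since 144 − 143·1 = 1)
n=2: (12,1)∘(12,1) = (12·12+143·1·1, 12·1+1·12) = (287,24)
n=3: (287,24)∘(12,1) = (12·287+143·1·24, 12·24+1·287) = (6876,575)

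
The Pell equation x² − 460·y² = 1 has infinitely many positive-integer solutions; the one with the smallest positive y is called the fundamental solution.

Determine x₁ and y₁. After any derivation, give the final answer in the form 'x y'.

2535751 118230

√460 = [21; 2,4,3,1,2,10,2,1,3,4,2,42, …], period ℓ=12 (even) → k=11
k=0  a_k=21  p_k/q_k = 21/1
k=1  a_k=2  p_k/q_k = 43/2
k=2  a_k=4  p_k/q_k = 193/9
k=3  a_k=3  p_k/q_k = 622/29
k=4  a_k=1  p_k/q_k = 815/38
k=5  a_k=2  p_k/q_k = 2252/105
…
k=7  a_k=2  p_k/q_k = 48922/2281
k=8  a_k=1  p_k/q_k = 72257/3369
k=9  a_k=3  p_k/q_k = 265693/12388
k=10  a_k=4  p_k/q_k = 1135029/52921
k=11  a_k=2  p_k/q_k = 2535751/118230
(x₁, y₁) = (2535751, 118230);  2535751² − 460·118230² = 1 ✓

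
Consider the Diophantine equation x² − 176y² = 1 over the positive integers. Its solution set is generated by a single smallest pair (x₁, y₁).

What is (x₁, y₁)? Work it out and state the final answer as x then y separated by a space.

√176 → a₀=13, period (3,1,3,26); ℓ=4 even so k=3
i=0: a=13 ⇒ p=13, q=1
i=1: a=3 ⇒ p=40, q=3
i=2: a=1 ⇒ p=53, q=4
i=3: a=3 ⇒ p=199, q=15
→ (199, 15).  Check: 199²=39601, 176·15²=39600, difference 1.

199 15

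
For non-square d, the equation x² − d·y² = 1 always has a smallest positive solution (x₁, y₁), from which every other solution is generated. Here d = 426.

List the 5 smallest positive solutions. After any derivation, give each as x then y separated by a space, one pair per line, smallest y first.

[20; 1,1,1,3,2,6,2,3,1,1,1,40] for √426; ℓ=12 ⇒ convergent index 11
k=0  a_k=20  p_k/q_k = 20/1
k=1  a_k=1  p_k/q_k = 21/1
…
k=3  a_k=1  p_k/q_k = 62/3
k=4  a_k=3  p_k/q_k = 227/11
…
k=7  a_k=2  p_k/q_k = 7162/347
k=8  a_k=3  p_k/q_k = 24809/1202
…
k=10  a_k=1  p_k/q_k = 56780/2751
k=11  a_k=1  p_k/q_k = 88751/4300
→ (88751, 4300).  Check: 88751²=7876740001, 426·4300²=7876740000, difference 1.
(88751+4300√426)^2 = 15753480001 + 763258600√426
(88751+4300√426)^3 = 2796274207048751 + 135479928012900√426
(88751+4300√426)^4 = 496344264283813920001 + 24047958181382517200√426
(88751+4300√426)^5 = 88102099596109264220968751 + 4268560672976279640021500√426

88751 4300
15753480001 763258600
2796274207048751 135479928012900
496344264283813920001 24047958181382517200
88102099596109264220968751 4268560672976279640021500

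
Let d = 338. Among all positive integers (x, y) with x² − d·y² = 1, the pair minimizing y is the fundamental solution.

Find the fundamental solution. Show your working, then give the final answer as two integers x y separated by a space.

114243 6214

[18; 2,1,1,2,36] for √338; ℓ=5 ⇒ convergent index 9
a_0=18:  p_0=18·1+0=18,  q_0=18·0+1=1
a_1=2:  p_1=2·18+1=37,  q_1=2·1+0=2
a_2=1:  p_2=1·37+18=55,  q_2=1·2+1=3
a_3=1:  p_3=1·55+37=92,  q_3=1·3+2=5
a_4=2:  p_4=2·92+55=239,  q_4=2·5+3=13
a_5=36:  p_5=36·239+92=8696,  q_5=36·13+5=473
a_6=2:  p_6=2·8696+239=17631,  q_6=2·473+13=959
a_7=1:  p_7=1·17631+8696=26327,  q_7=1·959+473=1432
a_8=1:  p_8=1·26327+17631=43958,  q_8=1·1432+959=2391
a_9=2:  p_9=2·43958+26327=114243,  q_9=2·2391+1432=6214
(x₁, y₁) = (114243, 6214);  114243² − 338·6214² = 1 ✓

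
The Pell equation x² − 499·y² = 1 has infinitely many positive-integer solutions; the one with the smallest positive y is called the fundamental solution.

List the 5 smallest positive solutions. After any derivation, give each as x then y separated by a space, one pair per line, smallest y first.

[22; 2,1,21,1,2,44] for √499; ℓ=6 ⇒ convergent index 5
step 0: (22, 1)  from 22·(1,0) + (0,1)
step 1: (45, 2)  from 2·(22,1) + (1,0)
step 2: (67, 3)  from 1·(45,2) + (22,1)
step 3: (1452, 65)  from 21·(67,3) + (45,2)
step 4: (1519, 68)  from 1·(1452,65) + (67,3)
step 5: (4490, 201)  from 2·(1519,68) + (1452,65)
(x₁, y₁) = (4490, 201);  4490² − 499·201² = 1 ✓
k=2:  x_2 = 4490·4490+499·201·201 = 40320199,  y_2 = 4490·201+201·4490 = 1804980
k=3:  x_3 = 4490·40320199+499·201·1804980 = 362075382530,  y_3 = 4490·1804980+201·40320199 = 16208720199
k=4:  x_4 = 4490·362075382530+499·201·16208720199 = 3251436894799201,  y_4 = 4490·16208720199+201·362075382530 = 145554305582040
k=5:  x_5 = 4490·3251436894799201+499·201·145554305582040 = 29197902953221442450,  y_5 = 4490·145554305582040+201·3251436894799201 = 1307077647917999001

4490 201
40320199 1804980
362075382530 16208720199
3251436894799201 145554305582040
29197902953221442450 1307077647917999001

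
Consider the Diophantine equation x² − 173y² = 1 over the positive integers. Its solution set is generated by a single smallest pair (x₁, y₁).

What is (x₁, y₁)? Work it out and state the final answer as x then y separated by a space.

d=173: √d = [13; 6,1,1,6,26] (ℓ=5, odd), read p_9/q_9
k=0  a_k=13  p_k/q_k = 13/1
k=1  a_k=6  p_k/q_k = 79/6
…
k=4  a_k=6  p_k/q_k = 1118/85
k=5  a_k=26  p_k/q_k = 29239/2223
…
k=7  a_k=1  p_k/q_k = 205791/15646
k=8  a_k=1  p_k/q_k = 382343/29069
k=9  a_k=6  p_k/q_k = 2499849/190060
→ (2499849, 190060).  Check: 2499849²=6249245022801, 173·190060²=6249245022800, difference 1.

2499849 190060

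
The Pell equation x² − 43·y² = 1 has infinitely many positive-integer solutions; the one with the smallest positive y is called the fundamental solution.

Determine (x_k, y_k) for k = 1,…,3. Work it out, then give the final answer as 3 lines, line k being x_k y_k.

√43 = [6; 1,1,3,1,5,1,3,1,1,12, …], period ℓ=10 (even) → k=9
a_0=6:  p_0=6·1+0=6,  q_0=6·0+1=1
…
a_2=1:  p_2=1·7+6=13,  q_2=1·1+1=2
a_3=3:  p_3=3·13+7=46,  q_3=3·2+1=7
…
a_7=3:  p_7=3·400+341=1541,  q_7=3·61+52=235
a_8=1:  p_8=1·1541+400=1941,  q_8=1·235+61=296
a_9=1:  p_9=1·1941+1541=3482,  q_9=1·296+235=531
(x₁, y₁) = (3482, 531);  3482² − 43·531² = 1 ✓
n=2: (3482,531)∘(3482,531) = (3482·3482+43·531·531, 3482·531+531·3482) = (24248647,3697884)
n=3: (24248647,3697884)∘(3482,531) = (3482·24248647+43·531·3697884, 3482·3697884+531·24248647) = (168867574226,25752063645)

3482 531
24248647 3697884
168867574226 25752063645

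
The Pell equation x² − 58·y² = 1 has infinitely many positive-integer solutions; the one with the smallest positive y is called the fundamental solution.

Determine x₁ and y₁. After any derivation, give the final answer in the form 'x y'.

19603 2574

d=58: √d = [7; 1,1,1,1,1,1,14] (ℓ=7, odd), read p_13/q_13
a_0=7:  p_0=7·1+0=7,  q_0=7·0+1=1
a_1=1:  p_1=1·7+1=8,  q_1=1·1+0=1
…
a_6=1:  p_6=1·61+38=99,  q_6=1·8+5=13
…
a_12=1:  p_12=1·7532+4539=12071,  q_12=1·989+596=1585
a_13=1:  p_13=1·12071+7532=19603,  q_13=1·1585+989=2574
fundamental: x₁=19603, y₁=2574  (since 384277609 − 58·6625476 = 1)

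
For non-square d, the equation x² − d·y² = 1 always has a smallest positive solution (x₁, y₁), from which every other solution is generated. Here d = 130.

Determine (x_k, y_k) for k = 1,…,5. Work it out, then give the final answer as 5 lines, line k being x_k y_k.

√130 → a₀=11, period (2,2,22); ℓ=3 odd so k=5
i=0: a=11 ⇒ p=11, q=1
i=1: a=2 ⇒ p=23, q=2
i=2: a=2 ⇒ p=57, q=5
i=3: a=22 ⇒ p=1277, q=112
i=4: a=2 ⇒ p=2611, q=229
i=5: a=2 ⇒ p=6499, q=570
fundamental: x₁=6499, y₁=570  (since 42237001 − 130·324900 = 1)
(6499+570√130)^2 = 84474001 + 7408860√130
(6499+570√130)^3 = 1097993058499 + 96300361710√130
(6499+570√130)^4 = 14271713689896001 + 1251712094097720√130
(6499+570√130)^5 = 185503733443275162499 + 16269753702781802850√130

6499 570
84474001 7408860
1097993058499 96300361710
14271713689896001 1251712094097720
185503733443275162499 16269753702781802850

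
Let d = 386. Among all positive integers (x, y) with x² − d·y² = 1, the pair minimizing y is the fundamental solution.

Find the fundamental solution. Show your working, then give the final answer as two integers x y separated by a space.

111555 5678

√386 = [19; 1,1,1,4,1,18,1,4,1,1,1,38, …], period ℓ=12 (even) → k=11
k=0  a_k=19  p_k/q_k = 19/1
k=1  a_k=1  p_k/q_k = 20/1
k=2  a_k=1  p_k/q_k = 39/2
k=3  a_k=1  p_k/q_k = 59/3
k=4  a_k=4  p_k/q_k = 275/14
…
k=6  a_k=18  p_k/q_k = 6287/320
…
k=9  a_k=1  p_k/q_k = 39392/2005
k=10  a_k=1  p_k/q_k = 72163/3673
k=11  a_k=1  p_k/q_k = 111555/5678
→ (111555, 5678).  Check: 111555²=12444518025, 386·5678²=12444518024, difference 1.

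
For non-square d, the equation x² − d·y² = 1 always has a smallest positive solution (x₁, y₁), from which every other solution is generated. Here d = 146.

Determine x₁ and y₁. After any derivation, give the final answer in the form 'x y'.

√146 → a₀=12, period (12,24); ℓ=2 even so k=1
step 0: (12, 1)  from 12·(1,0) + (0,1)
step 1: (145, 12)  from 12·(12,1) + (1,0)
fundamental: x₁=145, y₁=12  (since 21025 − 146·144 = 1)

145 12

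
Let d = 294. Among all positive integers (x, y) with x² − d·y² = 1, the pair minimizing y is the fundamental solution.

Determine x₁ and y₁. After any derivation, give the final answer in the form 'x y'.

[17; 6,1,4,1,6,34] for √294; ℓ=6 ⇒ convergent index 5
step 0: (17, 1)  from 17·(1,0) + (0,1)
step 1: (103, 6)  from 6·(17,1) + (1,0)
step 2: (120, 7)  from 1·(103,6) + (17,1)
step 3: (583, 34)  from 4·(120,7) + (103,6)
step 4: (703, 41)  from 1·(583,34) + (120,7)
step 5: (4801, 280)  from 6·(703,41) + (583,34)
(x₁, y₁) = (4801, 280);  4801² − 294·280² = 1 ✓

4801 280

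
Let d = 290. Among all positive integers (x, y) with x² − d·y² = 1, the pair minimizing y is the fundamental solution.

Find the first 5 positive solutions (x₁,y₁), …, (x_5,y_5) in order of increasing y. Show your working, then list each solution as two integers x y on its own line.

579 34
670481 39372
776416419 45592742
899089542721 52796355864
1041144914054499 61138134497770

√290 → a₀=17, period (34); ℓ=1 odd so k=1
a_0=17:  p_0=17·1+0=17,  q_0=17·0+1=1
a_1=34:  p_1=34·17+1=579,  q_1=34·1+0=34
fundamental: x₁=579, y₁=34  (since 335241 − 290·1156 = 1)
(x_2, y_2) = (579·579 + 290·34·34, 579·34 + 34·579) = (670481, 39372)
(x_3, y_3) = (579·670481 + 290·34·39372, 579·39372 + 34·670481) = (776416419, 45592742)
(x_4, y_4) = (579·776416419 + 290·34·45592742, 579·45592742 + 34·776416419) = (899089542721, 52796355864)
(x_5, y_5) = (579·899089542721 + 290·34·52796355864, 579·52796355864 + 34·899089542721) = (1041144914054499, 61138134497770)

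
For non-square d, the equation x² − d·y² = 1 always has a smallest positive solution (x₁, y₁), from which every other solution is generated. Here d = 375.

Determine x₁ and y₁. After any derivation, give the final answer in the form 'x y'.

d=375: √d = [19; 2,1,2,1,5,1,2,1,2,38] (ℓ=10, even), read p_9/q_9
i=0: a=19 ⇒ p=19, q=1
i=1: a=2 ⇒ p=39, q=2
…
i=3: a=2 ⇒ p=155, q=8
…
i=5: a=5 ⇒ p=1220, q=63
i=6: a=1 ⇒ p=1433, q=74
i=7: a=2 ⇒ p=4086, q=211
i=8: a=1 ⇒ p=5519, q=285
i=9: a=2 ⇒ p=15124, q=781
→ (15124, 781).  Check: 15124²=228735376, 375·781²=228735375, difference 1.

15124 781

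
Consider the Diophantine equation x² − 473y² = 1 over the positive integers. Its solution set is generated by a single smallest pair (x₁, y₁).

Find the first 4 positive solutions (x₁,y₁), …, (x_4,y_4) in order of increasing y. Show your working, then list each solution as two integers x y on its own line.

√473 = [21; 1,2,1,42, …], period ℓ=4 (even) → k=3
step 0: (21, 1)  from 21·(1,0) + (0,1)
step 1: (22, 1)  from 1·(21,1) + (1,0)
step 2: (65, 3)  from 2·(22,1) + (21,1)
step 3: (87, 4)  from 1·(65,3) + (22,1)
fundamental: x₁=87, y₁=4  (since 7569 − 473·16 = 1)
k=2:  x_2 = 87·87+473·4·4 = 15137,  y_2 = 87·4+4·87 = 696
k=3:  x_3 = 87·15137+473·4·696 = 2633751,  y_3 = 87·696+4·15137 = 121100
k=4:  x_4 = 87·2633751+473·4·121100 = 458257537,  y_4 = 87·121100+4·2633751 = 21070704

87 4
15137 696
2633751 121100
458257537 21070704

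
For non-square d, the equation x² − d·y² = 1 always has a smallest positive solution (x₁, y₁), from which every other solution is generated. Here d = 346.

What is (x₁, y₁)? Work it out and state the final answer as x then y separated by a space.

17299 930

√346 → a₀=18, period (1,1,1,1,36); ℓ=5 odd so k=9
a_0=18:  p_0=18·1+0=18,  q_0=18·0+1=1
…
a_2=1:  p_2=1·19+18=37,  q_2=1·1+1=2
a_3=1:  p_3=1·37+19=56,  q_3=1·2+1=3
a_4=1:  p_4=1·56+37=93,  q_4=1·3+2=5
…
a_6=1:  p_6=1·3404+93=3497,  q_6=1·183+5=188
a_7=1:  p_7=1·3497+3404=6901,  q_7=1·188+183=371
a_8=1:  p_8=1·6901+3497=10398,  q_8=1·371+188=559
a_9=1:  p_9=1·10398+6901=17299,  q_9=1·559+371=930
fundamental: x₁=17299, y₁=930  (since 299255401 − 346·864900 = 1)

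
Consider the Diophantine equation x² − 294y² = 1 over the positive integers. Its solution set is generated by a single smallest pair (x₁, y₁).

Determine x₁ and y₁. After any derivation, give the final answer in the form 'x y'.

4801 280

[17; 6,1,4,1,6,34] for √294; ℓ=6 ⇒ convergent index 5
a_0=17:  p_0=17·1+0=17,  q_0=17·0+1=1
a_1=6:  p_1=6·17+1=103,  q_1=6·1+0=6
a_2=1:  p_2=1·103+17=120,  q_2=1·6+1=7
a_3=4:  p_3=4·120+103=583,  q_3=4·7+6=34
a_4=1:  p_4=1·583+120=703,  q_4=1·34+7=41
a_5=6:  p_5=6·703+583=4801,  q_5=6·41+34=280
fundamental: x₁=4801, y₁=280  (since 23049601 − 294·78400 = 1)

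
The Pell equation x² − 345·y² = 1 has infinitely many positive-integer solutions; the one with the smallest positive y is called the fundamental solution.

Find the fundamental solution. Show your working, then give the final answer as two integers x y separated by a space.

d=345: √d = [18; 1,1,2,1,6,1,2,1,1,36] (ℓ=10, even), read p_9/q_9
step 0: (18, 1)  from 18·(1,0) + (0,1)
step 1: (19, 1)  from 1·(18,1) + (1,0)
step 2: (37, 2)  from 1·(19,1) + (18,1)
step 3: (93, 5)  from 2·(37,2) + (19,1)
step 4: (130, 7)  from 1·(93,5) + (37,2)
step 5: (873, 47)  from 6·(130,7) + (93,5)
step 6: (1003, 54)  from 1·(873,47) + (130,7)
step 7: (2879, 155)  from 2·(1003,54) + (873,47)
step 8: (3882, 209)  from 1·(2879,155) + (1003,54)
step 9: (6761, 364)  from 1·(3882,209) + (2879,155)
fundamental: x₁=6761, y₁=364  (since 45711121 − 345·132496 = 1)

6761 364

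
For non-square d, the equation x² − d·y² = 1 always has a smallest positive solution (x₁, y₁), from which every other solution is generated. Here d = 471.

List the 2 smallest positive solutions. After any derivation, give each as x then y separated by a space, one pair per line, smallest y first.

[21; 1,2,2,1,3,…,2,1,42] for √471; ℓ=14 ⇒ convergent index 13
k=0  a_k=21  p_k/q_k = 21/1
k=1  a_k=1  p_k/q_k = 22/1
…
k=5  a_k=3  p_k/q_k = 803/37
…
k=10  a_k=1  p_k/q_k = 843469/38865
…
k=12  a_k=2  p_k/q_k = 5506953/253747
k=13  a_k=1  p_k/q_k = 7838695/361188
→ (7838695, 361188).  Check: 7838695²=61445139303025, 471·361188²=61445139303024, difference 1.
(7838695+361188√471)^2 = 122890278606049 + 5662485139320√471

7838695 361188
122890278606049 5662485139320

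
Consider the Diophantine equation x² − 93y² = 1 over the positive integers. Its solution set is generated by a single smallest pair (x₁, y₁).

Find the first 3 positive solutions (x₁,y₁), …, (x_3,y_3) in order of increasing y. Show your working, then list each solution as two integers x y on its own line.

12151 1260
295293601 30620520
7176225079351 744139875780

[9; 1,1,1,4,6,4,1,1,1,18] for √93; ℓ=10 ⇒ convergent index 9
i=0: a=9 ⇒ p=9, q=1
…
i=2: a=1 ⇒ p=19, q=2
…
i=5: a=6 ⇒ p=839, q=87
i=6: a=4 ⇒ p=3491, q=362
i=7: a=1 ⇒ p=4330, q=449
i=8: a=1 ⇒ p=7821, q=811
i=9: a=1 ⇒ p=12151, q=1260
(x₁, y₁) = (12151, 1260);  12151² − 93·1260² = 1 ✓
(x_2, y_2) = (12151·12151 + 93·1260·1260, 12151·1260 + 1260·12151) = (295293601, 30620520)
(x_3, y_3) = (12151·295293601 + 93·1260·30620520, 12151·30620520 + 1260·295293601) = (7176225079351, 744139875780)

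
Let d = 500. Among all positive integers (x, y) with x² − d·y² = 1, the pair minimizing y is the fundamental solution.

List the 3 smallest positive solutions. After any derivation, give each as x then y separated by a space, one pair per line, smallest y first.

[22; 2,1,3,2,1,…,1,2,44] for √500; ℓ=14 ⇒ convergent index 13
k=0  a_k=22  p_k/q_k = 22/1
…
k=4  a_k=2  p_k/q_k = 559/25
…
k=6  a_k=1  p_k/q_k = 1364/61
…
k=8  a_k=1  p_k/q_k = 15809/707
…
k=10  a_k=2  p_k/q_k = 76317/3413
…
k=12  a_k=1  p_k/q_k = 335522/15005
k=13  a_k=2  p_k/q_k = 930249/41602
→ (930249, 41602).  Check: 930249²=865363202001, 500·41602²=865363202000, difference 1.
(x_2, y_2) = (930249·930249 + 500·41602·41602, 930249·41602 + 41602·930249) = (1730726404001, 77400437796)
(x_3, y_3) = (930249·1730726404001 + 500·41602·77400437796, 930249·77400437796 + 41602·1730726404001) = (3220013013190122249, 144003359718540806)

930249 41602
1730726404001 77400437796
3220013013190122249 144003359718540806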